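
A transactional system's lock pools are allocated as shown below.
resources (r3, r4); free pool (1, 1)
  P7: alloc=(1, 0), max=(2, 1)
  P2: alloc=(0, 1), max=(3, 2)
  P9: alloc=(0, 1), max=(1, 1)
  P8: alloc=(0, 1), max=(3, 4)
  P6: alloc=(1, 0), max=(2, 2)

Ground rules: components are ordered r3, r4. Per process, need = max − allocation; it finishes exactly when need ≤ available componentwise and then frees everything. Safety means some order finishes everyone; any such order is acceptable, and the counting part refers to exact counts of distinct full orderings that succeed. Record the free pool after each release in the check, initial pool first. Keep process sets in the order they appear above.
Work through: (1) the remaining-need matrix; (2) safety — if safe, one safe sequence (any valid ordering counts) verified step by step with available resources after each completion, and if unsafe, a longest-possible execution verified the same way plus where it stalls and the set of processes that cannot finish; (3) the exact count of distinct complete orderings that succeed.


(1) Need matrix, components ordered r3, r4:
  P7: (1, 1)
  P2: (3, 1)
  P9: (1, 0)
  P8: (3, 3)
  P6: (1, 2)
(2) SAFE. One safe sequence: P7, P9, P6, P2, P8.
Key observation: P7 is the earliest step where a requested resource binds exactly: need (1, 1), pool (1, 1) at its turn.
Check, step by step:
  pool = (1, 1)
  run P7 (needs (1, 1), free (1, 1)); after release of (1, 0) the pool is (2, 1)
  run P9 (needs (1, 0), free (2, 1)); after release of (0, 1) the pool is (2, 2)
  run P6 (needs (1, 2), free (2, 2)); after release of (1, 0) the pool is (3, 2)
  run P2 (needs (3, 1), free (3, 2)); after release of (0, 1) the pool is (3, 3)
  run P8 (needs (3, 3), free (3, 3)); after release of (0, 1) the pool is (3, 4)
(3) Precisely 3 of the possible complete orderings are safe sequences.


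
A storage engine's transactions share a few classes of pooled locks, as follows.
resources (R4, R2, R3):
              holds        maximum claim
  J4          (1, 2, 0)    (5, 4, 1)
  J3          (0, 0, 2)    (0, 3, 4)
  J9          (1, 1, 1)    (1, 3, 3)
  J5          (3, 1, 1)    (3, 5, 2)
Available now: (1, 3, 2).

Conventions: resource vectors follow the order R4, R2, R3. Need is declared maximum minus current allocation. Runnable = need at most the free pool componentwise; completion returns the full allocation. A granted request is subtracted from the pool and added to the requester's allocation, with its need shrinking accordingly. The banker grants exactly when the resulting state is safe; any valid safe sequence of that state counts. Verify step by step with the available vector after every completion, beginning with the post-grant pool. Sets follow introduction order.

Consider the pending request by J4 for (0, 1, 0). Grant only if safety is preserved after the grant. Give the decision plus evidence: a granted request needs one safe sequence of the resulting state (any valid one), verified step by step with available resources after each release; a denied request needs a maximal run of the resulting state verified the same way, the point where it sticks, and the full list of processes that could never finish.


DENY. Granting would leave the state unsafe.
Key observation: after J9, J3 the pool peaks at (2, 3, 5), and each blocked process is short somewhere: J4 on R4; J5 on R2.
On the post-grant state, J9, J3 is a maximal run — nothing extends it. Step-by-step check:
  pool = (1, 2, 2)
  J9 needs (0, 2, 2) <= (1, 2, 2) -> finishes; pool += (1, 1, 1) = (2, 3, 3)
  J3 needs (0, 3, 2) <= (2, 3, 3) -> finishes; pool += (0, 0, 2) = (2, 3, 5)
  blocked: J4 wants (4, 1, 1), pool (2, 3, 5) — not enough R4
  blocked: J5 wants (0, 4, 1), pool (2, 3, 5) — not enough R2
Had the request been granted, J4 and J5 could never finish.


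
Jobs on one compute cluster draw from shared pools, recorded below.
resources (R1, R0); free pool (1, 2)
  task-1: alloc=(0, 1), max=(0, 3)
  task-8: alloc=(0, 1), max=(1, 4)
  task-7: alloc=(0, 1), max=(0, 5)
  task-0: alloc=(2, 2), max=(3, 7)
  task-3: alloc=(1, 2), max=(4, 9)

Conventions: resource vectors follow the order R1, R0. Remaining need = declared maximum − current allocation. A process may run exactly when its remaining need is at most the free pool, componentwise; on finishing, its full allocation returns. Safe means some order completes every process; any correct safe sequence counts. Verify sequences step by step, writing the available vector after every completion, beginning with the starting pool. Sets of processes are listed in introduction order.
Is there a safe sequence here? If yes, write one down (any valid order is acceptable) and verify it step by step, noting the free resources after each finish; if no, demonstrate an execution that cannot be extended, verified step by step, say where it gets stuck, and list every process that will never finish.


The state is SAFE; one workable sequence: task-1, task-8, task-7, task-0, task-3.
Key observation: at task-1 the run first touches a limit — (0, 2) against (1, 2), exact on a resource it actually requests.
Step-by-step check:
  pool = (1, 2)
  run task-1 (needs (0, 2), free (1, 2)); after release of (0, 1) the pool is (1, 3)
  run task-8 (needs (1, 3), free (1, 3)); after release of (0, 1) the pool is (1, 4)
  run task-7 (needs (0, 4), free (1, 4)); after release of (0, 1) the pool is (1, 5)
  run task-0 (needs (1, 5), free (1, 5)); after release of (2, 2) the pool is (3, 7)
  run task-3 (needs (3, 7), free (3, 7)); after release of (1, 2) the pool is (4, 9)


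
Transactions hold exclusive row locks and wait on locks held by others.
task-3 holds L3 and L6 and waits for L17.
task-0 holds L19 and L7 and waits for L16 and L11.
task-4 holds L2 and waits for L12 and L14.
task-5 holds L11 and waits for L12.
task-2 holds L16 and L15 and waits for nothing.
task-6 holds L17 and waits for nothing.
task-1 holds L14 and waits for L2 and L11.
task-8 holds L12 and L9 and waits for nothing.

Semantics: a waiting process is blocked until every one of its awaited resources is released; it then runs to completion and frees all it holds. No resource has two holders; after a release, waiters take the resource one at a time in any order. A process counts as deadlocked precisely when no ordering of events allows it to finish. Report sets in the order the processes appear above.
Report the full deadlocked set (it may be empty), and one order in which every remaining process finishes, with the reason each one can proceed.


Deadlocked set: task-4 and task-1.
Key observation: the loop task-4 -> task-1 -> task-4 blocks itself forever; no other process is dragged down with it.
The rest can finish in the order task-6, task-3, task-2, task-8, task-5, task-0.
Step-by-step check:
  task-6: no waits; runs immediately, freeing L17
  run task-3 (all its waits — L17 — are resolved); releases L3 and L6
  task-2: no waits; runs immediately, freeing L16 and L15
  task-8: no waits; runs immediately, freeing L12 and L9
  run task-5 (all its waits — L12 — are resolved); releases L11
  run task-0 (all its waits — L16 and L11 — are resolved); releases L19 and L7


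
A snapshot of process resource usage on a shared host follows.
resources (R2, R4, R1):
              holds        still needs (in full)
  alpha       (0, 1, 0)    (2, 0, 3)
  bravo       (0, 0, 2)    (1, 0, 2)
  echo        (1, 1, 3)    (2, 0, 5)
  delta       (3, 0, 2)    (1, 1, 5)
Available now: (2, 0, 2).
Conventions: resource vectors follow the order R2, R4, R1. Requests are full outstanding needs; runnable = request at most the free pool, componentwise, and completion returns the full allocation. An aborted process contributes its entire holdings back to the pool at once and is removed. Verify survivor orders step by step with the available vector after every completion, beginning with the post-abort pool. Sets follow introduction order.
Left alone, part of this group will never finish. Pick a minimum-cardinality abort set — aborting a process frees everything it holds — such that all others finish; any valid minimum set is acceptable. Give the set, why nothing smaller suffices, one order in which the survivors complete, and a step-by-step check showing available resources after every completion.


Abort echo.
Key observation: delta had no path to completion before; after the abort of echo ((1, 1, 3) returned), step 2 is where it fits.
Why nothing smaller works: aborting no one leaves the state deadlocked as given.
Survivors finish in the order: bravo, delta, alpha. Verifying each step (pool after the aborts first):
  pool = (3, 1, 5)
  bravo needs (1, 0, 2) <= (3, 1, 5) -> finishes; pool += (0, 0, 2) = (3, 1, 7)
  delta needs (1, 1, 5) <= (3, 1, 7) -> finishes; pool += (3, 0, 2) = (6, 1, 9)
  alpha needs (2, 0, 3) <= (6, 1, 9) -> finishes; pool += (0, 1, 0) = (6, 2, 9)


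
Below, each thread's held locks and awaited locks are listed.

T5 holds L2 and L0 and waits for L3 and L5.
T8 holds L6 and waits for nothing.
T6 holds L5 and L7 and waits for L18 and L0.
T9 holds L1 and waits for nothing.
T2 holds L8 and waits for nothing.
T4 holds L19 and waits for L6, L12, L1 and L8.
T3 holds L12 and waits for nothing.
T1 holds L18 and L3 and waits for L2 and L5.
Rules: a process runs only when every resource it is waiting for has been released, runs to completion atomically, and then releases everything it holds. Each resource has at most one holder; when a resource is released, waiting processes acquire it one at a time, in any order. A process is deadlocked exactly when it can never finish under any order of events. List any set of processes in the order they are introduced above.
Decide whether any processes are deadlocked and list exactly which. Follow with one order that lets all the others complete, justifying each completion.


Deadlocked set: T5, T6 and T1.
Key observation: the loop T5 -> T6 -> T5 blocks itself forever; T1 is caught in further circular waits.
The rest can finish in the order T9, T2, T8, T3, T4.
Check, step by step:
  T9: no waits; runs immediately, freeing L1
  T2: no waits; runs immediately, freeing L8
  T8: no waits; runs immediately, freeing L6
  T3: no waits; runs immediately, freeing L12
  run T4 (all its waits — L6, L12, L1 and L8 — are resolved); releases L19


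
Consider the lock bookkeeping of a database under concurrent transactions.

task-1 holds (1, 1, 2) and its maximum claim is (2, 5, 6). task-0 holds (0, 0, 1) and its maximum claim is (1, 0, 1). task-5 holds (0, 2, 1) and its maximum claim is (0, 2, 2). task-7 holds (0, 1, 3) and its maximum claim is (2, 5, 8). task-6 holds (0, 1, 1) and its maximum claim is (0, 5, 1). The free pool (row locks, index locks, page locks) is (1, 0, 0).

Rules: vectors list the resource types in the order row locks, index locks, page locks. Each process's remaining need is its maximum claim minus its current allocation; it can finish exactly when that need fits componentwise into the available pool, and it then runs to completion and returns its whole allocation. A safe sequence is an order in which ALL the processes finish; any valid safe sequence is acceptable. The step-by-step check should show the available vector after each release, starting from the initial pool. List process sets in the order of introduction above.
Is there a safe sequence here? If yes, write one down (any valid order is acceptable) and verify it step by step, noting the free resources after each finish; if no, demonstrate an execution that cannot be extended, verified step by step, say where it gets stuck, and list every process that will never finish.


UNSAFE.
Key observation: the pool after task-0, task-5 is (1, 2, 2); every surviving request exceeds it in index locks, so progress ends there.
The run task-0, task-5 cannot be extended any further. Verifying each step:
  pool = (1, 0, 0)
  run task-0 (needs (1, 0, 0), free (1, 0, 0)); after release of (0, 0, 1) the pool is (1, 0, 1)
  run task-5 (needs (0, 0, 1), free (1, 0, 1)); after release of (0, 2, 1) the pool is (1, 2, 2)
  task-1 still needs (1, 4, 4) but only (1, 2, 2) is free — short on index locks and page locks
  task-7 still needs (2, 4, 5) but only (1, 2, 2) is free — short on row locks, index locks and page locks
  task-6 still needs (0, 4, 0) but only (1, 2, 2) is free — short on index locks
Never able to finish: task-1, task-7 and task-6.


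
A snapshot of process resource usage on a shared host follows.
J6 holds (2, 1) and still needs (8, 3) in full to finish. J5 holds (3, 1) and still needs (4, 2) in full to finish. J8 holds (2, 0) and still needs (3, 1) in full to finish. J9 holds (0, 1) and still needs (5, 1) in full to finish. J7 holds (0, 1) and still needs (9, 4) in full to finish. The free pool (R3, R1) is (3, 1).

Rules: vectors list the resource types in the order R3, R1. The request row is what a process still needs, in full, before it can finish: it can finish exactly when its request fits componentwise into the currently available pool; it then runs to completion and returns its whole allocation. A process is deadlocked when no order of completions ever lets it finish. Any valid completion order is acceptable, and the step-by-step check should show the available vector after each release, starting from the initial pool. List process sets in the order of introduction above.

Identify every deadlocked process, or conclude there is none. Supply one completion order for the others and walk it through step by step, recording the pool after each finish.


No process is deadlocked.
Key observation: there is always a runnable process — J8 first — so the state unwinds completely.
One completion order for the rest: J8, J9, J5, J6, J7. Walking it through:
  pool = (3, 1)
  J8: need (3, 1) fits (3, 1); releases (2, 0), pool now (5, 1)
  J9: need (5, 1) fits (5, 1); releases (0, 1), pool now (5, 2)
  J5: need (4, 2) fits (5, 2); releases (3, 1), pool now (8, 3)
  J6: need (8, 3) fits (8, 3); releases (2, 1), pool now (10, 4)
  J7: need (9, 4) fits (10, 4); releases (0, 1), pool now (10, 5)


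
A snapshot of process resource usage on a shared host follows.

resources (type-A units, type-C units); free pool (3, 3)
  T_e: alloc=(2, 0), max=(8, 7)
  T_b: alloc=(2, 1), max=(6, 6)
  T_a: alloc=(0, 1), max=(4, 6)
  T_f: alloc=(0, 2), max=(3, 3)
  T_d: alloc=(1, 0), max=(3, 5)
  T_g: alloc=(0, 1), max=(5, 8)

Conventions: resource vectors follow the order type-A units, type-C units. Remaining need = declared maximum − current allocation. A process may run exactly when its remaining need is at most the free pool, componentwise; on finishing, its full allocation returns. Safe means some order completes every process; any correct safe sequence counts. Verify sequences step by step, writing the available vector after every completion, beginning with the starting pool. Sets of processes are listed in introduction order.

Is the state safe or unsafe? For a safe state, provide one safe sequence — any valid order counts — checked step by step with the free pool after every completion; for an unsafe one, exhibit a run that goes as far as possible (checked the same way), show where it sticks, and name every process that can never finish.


SAFE. One safe sequence: T_f, T_d, T_b, T_a, T_e, T_g.
Key observation: at T_f the run first touches a limit — (3, 1) against (3, 3), exact on a resource it actually requests.
Step-by-step check:
  pool = (3, 3)
  T_f: need (3, 1) fits (3, 3); releases (0, 2), pool now (3, 5)
  T_d: need (2, 5) fits (3, 5); releases (1, 0), pool now (4, 5)
  T_b: need (4, 5) fits (4, 5); releases (2, 1), pool now (6, 6)
  T_a: need (4, 5) fits (6, 6); releases (0, 1), pool now (6, 7)
  T_e: need (6, 7) fits (6, 7); releases (2, 0), pool now (8, 7)
  T_g: need (5, 7) fits (8, 7); releases (0, 1), pool now (8, 8)


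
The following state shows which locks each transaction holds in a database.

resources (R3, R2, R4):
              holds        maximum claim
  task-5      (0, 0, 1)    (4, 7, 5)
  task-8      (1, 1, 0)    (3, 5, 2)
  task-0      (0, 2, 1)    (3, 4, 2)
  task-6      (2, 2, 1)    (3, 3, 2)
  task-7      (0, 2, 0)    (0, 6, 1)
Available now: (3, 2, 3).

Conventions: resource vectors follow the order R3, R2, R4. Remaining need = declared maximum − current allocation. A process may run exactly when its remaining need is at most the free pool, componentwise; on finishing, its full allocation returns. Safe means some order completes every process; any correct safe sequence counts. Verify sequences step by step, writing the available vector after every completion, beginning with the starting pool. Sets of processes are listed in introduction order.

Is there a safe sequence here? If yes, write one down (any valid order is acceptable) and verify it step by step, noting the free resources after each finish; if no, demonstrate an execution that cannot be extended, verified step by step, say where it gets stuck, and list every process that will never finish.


SAFE — a valid safe sequence is task-0, task-8, task-7, task-6, task-5.
Key observation: at task-0 the run first touches a limit — (3, 2, 1) against (3, 2, 3), exact on a resource it actually requests.
Walking it through:
  pool = (3, 2, 3)
  task-0: need (3, 2, 1) fits (3, 2, 3); releases (0, 2, 1), pool now (3, 4, 4)
  task-8: need (2, 4, 2) fits (3, 4, 4); releases (1, 1, 0), pool now (4, 5, 4)
  task-7: need (0, 4, 1) fits (4, 5, 4); releases (0, 2, 0), pool now (4, 7, 4)
  task-6: need (1, 1, 1) fits (4, 7, 4); releases (2, 2, 1), pool now (6, 9, 5)
  task-5: need (4, 7, 4) fits (6, 9, 5); releases (0, 0, 1), pool now (6, 9, 6)


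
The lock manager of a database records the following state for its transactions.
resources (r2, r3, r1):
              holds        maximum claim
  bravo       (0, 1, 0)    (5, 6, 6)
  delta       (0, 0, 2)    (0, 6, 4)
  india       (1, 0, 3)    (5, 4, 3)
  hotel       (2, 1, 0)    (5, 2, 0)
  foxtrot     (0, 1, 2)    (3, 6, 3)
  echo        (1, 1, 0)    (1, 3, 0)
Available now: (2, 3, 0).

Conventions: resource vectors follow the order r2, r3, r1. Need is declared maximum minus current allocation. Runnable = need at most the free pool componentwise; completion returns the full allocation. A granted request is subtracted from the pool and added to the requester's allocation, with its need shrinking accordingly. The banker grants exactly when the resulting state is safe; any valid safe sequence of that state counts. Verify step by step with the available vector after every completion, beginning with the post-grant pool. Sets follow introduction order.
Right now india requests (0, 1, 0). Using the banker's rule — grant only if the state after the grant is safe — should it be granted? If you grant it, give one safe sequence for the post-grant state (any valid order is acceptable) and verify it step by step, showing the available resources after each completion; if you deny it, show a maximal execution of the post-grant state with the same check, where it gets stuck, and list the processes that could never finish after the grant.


GRANT — the state after the grant stays safe, e.g. via echo, hotel, india, foxtrot, delta, bravo.
Key observation: the transfer keeps a workable pool ((2, 2, 0)); echo starts the safe sequence.
Step-by-step check of the post-grant state:
  pool = (2, 2, 0)
  echo: need (0, 2, 0) fits (2, 2, 0); releases (1, 1, 0), pool now (3, 3, 0)
  hotel: need (3, 1, 0) fits (3, 3, 0); releases (2, 1, 0), pool now (5, 4, 0)
  india: need (4, 3, 0) fits (5, 4, 0); releases (1, 1, 3), pool now (6, 5, 3)
  foxtrot: need (3, 5, 1) fits (6, 5, 3); releases (0, 1, 2), pool now (6, 6, 5)
  delta: need (0, 6, 2) fits (6, 6, 5); releases (0, 0, 2), pool now (6, 6, 7)
  bravo: need (5, 5, 6) fits (6, 6, 7); releases (0, 1, 0), pool now (6, 7, 7)


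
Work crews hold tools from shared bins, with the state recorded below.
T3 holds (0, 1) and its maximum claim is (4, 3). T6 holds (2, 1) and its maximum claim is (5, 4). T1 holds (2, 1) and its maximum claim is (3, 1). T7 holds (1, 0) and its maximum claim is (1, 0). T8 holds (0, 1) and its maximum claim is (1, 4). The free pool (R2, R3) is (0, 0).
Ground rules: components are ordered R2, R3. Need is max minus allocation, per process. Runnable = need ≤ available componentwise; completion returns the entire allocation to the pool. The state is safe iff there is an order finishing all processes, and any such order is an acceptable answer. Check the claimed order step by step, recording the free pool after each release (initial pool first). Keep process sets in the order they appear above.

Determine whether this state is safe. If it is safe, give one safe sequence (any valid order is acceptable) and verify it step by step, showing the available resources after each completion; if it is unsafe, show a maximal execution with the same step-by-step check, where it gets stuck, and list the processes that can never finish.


UNSAFE.
Key observation: R3 is the bottleneck — with T7, T1 done the pool holds (3, 1), short of every remaining need.
Going as far as possible: T7, T1; after that, nothing fits. Walking it through:
  pool = (0, 0)
  T7 needs (0, 0) <= (0, 0) -> finishes; pool += (1, 0) = (1, 0)
  T1 needs (1, 0) <= (1, 0) -> finishes; pool += (2, 1) = (3, 1)
  T3 cannot run: need (4, 2) vs free (3, 1) (insufficient R2 and R3)
  T6 cannot run: need (3, 3) vs free (3, 1) (insufficient R3)
  T8 cannot run: need (1, 3) vs free (3, 1) (insufficient R3)
Processes that can never finish: T3, T6 and T8.


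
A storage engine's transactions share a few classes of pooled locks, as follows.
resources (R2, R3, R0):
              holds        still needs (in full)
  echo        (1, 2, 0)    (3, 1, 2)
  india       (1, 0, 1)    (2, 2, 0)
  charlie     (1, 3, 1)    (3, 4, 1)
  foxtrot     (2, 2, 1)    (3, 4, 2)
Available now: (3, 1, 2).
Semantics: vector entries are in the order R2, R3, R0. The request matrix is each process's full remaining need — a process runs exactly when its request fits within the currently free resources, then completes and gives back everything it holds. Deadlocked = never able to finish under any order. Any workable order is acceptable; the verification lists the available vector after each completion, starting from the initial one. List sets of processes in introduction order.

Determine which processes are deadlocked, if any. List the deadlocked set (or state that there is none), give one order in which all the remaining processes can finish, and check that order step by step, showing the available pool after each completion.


Deadlocked: charlie and foxtrot.
Key observation: even finishing echo, india leaves just (5, 3, 3) free — too little R3 for any of the remaining processes.
A valid finishing order for the others: echo, india. Step-by-step check:
  pool = (3, 1, 2)
  echo needs (3, 1, 2) <= (3, 1, 2) -> finishes; pool += (1, 2, 0) = (4, 3, 2)
  india needs (2, 2, 0) <= (4, 3, 2) -> finishes; pool += (1, 0, 1) = (5, 3, 3)
The blocked processes can never fit:
  blocked: charlie wants (3, 4, 1), pool (5, 3, 3) — not enough R3
  blocked: foxtrot wants (3, 4, 2), pool (5, 3, 3) — not enough R3


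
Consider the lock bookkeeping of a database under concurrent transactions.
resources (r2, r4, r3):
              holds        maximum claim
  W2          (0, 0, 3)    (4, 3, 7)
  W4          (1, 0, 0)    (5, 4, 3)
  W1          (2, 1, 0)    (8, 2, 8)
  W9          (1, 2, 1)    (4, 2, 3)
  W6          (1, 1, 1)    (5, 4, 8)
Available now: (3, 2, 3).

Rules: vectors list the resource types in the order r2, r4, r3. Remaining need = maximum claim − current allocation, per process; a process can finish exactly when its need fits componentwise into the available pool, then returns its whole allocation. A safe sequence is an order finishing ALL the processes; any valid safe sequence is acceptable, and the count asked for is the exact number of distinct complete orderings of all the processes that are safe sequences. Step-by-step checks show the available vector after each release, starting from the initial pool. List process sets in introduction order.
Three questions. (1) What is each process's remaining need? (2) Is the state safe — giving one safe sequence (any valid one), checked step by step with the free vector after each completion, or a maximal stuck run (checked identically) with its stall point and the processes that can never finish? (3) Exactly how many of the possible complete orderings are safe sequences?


(1) Need matrix, components ordered r2, r4, r3:
  W2: (4, 3, 4)
  W4: (4, 4, 3)
  W1: (6, 1, 8)
  W9: (3, 0, 2)
  W6: (4, 3, 7)
(2) SAFE — a valid safe sequence is W9, W2, W6, W4, W1.
Key observation: reading the order forward, W9 is the first process whose need (3, 0, 2) meets the free pool (3, 2, 3) exactly on a resource it requests.
Step-by-step check:
  pool = (3, 2, 3)
  run W9 (needs (3, 0, 2), free (3, 2, 3)); after release of (1, 2, 1) the pool is (4, 4, 4)
  run W2 (needs (4, 3, 4), free (4, 4, 4)); after release of (0, 0, 3) the pool is (4, 4, 7)
  run W6 (needs (4, 3, 7), free (4, 4, 7)); after release of (1, 1, 1) the pool is (5, 5, 8)
  run W4 (needs (4, 4, 3), free (5, 5, 8)); after release of (1, 0, 0) the pool is (6, 5, 8)
  run W1 (needs (6, 1, 8), free (6, 5, 8)); after release of (2, 1, 0) the pool is (8, 6, 8)
(3) Precisely 3 of the possible complete orderings are safe sequences.


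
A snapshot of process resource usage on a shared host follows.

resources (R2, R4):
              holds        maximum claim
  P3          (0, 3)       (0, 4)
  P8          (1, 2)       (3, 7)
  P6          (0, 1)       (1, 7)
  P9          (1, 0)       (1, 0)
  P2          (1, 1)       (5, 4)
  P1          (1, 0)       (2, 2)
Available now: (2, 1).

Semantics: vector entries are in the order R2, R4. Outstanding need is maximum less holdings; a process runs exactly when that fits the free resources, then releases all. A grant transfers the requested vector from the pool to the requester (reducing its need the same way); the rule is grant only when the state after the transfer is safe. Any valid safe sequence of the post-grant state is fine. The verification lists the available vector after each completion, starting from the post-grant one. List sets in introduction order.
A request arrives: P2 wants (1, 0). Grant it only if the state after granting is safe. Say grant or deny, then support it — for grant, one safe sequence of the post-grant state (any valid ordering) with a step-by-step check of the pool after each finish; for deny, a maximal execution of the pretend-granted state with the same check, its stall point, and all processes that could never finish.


GRANT — the state after the grant stays safe, e.g. via P3, P1, P9, P2, P8, P6.
Key observation: (1, 1) free after granting still covers P3 first, and each release covers the next.
Step-by-step check of the post-grant state:
  pool = (1, 1)
  P3: need (0, 1) fits (1, 1); releases (0, 3), pool now (1, 4)
  P1: need (1, 2) fits (1, 4); releases (1, 0), pool now (2, 4)
  P9: need (0, 0) fits (2, 4); releases (1, 0), pool now (3, 4)
  P2: need (3, 3) fits (3, 4); releases (2, 1), pool now (5, 5)
  P8: need (2, 5) fits (5, 5); releases (1, 2), pool now (6, 7)
  P6: need (1, 6) fits (6, 7); releases (0, 1), pool now (6, 8)


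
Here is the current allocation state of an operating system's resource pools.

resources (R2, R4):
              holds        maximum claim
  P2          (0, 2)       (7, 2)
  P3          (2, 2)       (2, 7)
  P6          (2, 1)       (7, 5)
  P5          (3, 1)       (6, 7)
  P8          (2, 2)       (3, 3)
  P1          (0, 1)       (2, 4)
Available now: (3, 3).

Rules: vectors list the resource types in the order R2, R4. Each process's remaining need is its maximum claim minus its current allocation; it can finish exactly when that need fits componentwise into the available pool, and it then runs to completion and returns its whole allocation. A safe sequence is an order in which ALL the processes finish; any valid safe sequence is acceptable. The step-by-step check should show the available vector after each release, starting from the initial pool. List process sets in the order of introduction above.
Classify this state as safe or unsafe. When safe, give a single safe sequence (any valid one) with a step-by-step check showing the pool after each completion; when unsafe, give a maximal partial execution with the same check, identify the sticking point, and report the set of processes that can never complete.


SAFE — a valid safe sequence is P8, P3, P5, P6, P2, P1.
Key observation: P3 marks the first exact bind of the order: its need (0, 5) fits the free (5, 5) with zero slack on a requested resource.
Check, step by step:
  pool = (3, 3)
  run P8 (needs (1, 1), free (3, 3)); after release of (2, 2) the pool is (5, 5)
  run P3 (needs (0, 5), free (5, 5)); after release of (2, 2) the pool is (7, 7)
  run P5 (needs (3, 6), free (7, 7)); after release of (3, 1) the pool is (10, 8)
  run P6 (needs (5, 4), free (10, 8)); after release of (2, 1) the pool is (12, 9)
  run P2 (needs (7, 0), free (12, 9)); after release of (0, 2) the pool is (12, 11)
  run P1 (needs (2, 3), free (12, 11)); after release of (0, 1) the pool is (12, 12)


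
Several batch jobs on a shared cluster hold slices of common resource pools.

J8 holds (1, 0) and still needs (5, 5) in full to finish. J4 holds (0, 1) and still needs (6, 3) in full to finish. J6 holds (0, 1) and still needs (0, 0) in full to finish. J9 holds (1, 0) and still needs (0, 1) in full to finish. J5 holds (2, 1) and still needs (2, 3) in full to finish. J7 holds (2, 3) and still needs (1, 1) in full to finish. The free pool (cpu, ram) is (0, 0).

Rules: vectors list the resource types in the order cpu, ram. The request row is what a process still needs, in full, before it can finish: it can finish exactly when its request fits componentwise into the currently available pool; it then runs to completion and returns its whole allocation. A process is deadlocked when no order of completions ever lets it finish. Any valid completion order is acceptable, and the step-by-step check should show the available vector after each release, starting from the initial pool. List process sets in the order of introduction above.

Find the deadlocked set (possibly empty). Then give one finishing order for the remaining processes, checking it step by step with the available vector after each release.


No process is deadlocked.
Key observation: J6 fits the free pool immediately, and its release cascades until everyone finishes.
A valid finishing order for the others: J6, J9, J7, J5, J8, J4. Step-by-step check:
  pool = (0, 0)
  J6: need (0, 0) fits (0, 0); releases (0, 1), pool now (0, 1)
  J9: need (0, 1) fits (0, 1); releases (1, 0), pool now (1, 1)
  J7: need (1, 1) fits (1, 1); releases (2, 3), pool now (3, 4)
  J5: need (2, 3) fits (3, 4); releases (2, 1), pool now (5, 5)
  J8: need (5, 5) fits (5, 5); releases (1, 0), pool now (6, 5)
  J4: need (6, 3) fits (6, 5); releases (0, 1), pool now (6, 6)


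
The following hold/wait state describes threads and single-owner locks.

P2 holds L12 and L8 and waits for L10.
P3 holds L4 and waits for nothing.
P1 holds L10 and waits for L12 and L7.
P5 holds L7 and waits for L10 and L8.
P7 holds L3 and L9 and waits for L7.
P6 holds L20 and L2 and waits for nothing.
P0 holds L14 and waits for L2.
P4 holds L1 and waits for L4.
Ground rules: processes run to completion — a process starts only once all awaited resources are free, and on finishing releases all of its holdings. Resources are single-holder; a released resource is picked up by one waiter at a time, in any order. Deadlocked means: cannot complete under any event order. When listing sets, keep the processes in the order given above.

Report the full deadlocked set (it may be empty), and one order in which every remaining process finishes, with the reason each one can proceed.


Deadlocked set: P2, P1, P5 and P7.
Key observation: the cycle P2 -> P1 -> P2 can never break — each member waits on the next; P5 is caught in further circular waits and P7 waits into the deadlock from upstream.
The rest can finish in the order P3, P6, P0, P4.
Verifying each step:
  run P3 (it waits on nothing); releases L4
  run P6 (it waits on nothing); releases L20 and L2
  P0: everything it awaited (L2) is free; runs, freeing L14
  P4: everything it awaited (L4) is free; runs, freeing L1


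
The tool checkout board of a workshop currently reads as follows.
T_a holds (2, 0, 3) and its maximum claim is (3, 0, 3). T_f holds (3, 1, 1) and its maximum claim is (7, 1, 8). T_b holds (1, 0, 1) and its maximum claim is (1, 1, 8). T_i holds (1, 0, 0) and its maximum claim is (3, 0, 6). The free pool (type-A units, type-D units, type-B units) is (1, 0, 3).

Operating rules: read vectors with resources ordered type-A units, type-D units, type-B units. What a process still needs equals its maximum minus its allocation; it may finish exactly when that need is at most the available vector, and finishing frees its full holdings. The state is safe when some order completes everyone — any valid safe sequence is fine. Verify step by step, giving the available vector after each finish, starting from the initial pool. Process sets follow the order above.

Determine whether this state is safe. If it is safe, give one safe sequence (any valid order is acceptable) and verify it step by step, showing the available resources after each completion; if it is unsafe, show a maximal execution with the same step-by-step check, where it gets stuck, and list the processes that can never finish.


UNSAFE.
Key observation: even finishing T_a, T_i leaves just (4, 0, 6) free — too little type-B units for any of the remaining processes.
The run T_a, T_i cannot be extended any further. Walking it through:
  pool = (1, 0, 3)
  run T_a (needs (1, 0, 0), free (1, 0, 3)); after release of (2, 0, 3) the pool is (3, 0, 6)
  run T_i (needs (2, 0, 6), free (3, 0, 6)); after release of (1, 0, 0) the pool is (4, 0, 6)
  blocked: T_f wants (4, 0, 7), pool (4, 0, 6) — not enough type-B units
  blocked: T_b wants (0, 1, 7), pool (4, 0, 6) — not enough type-D units and type-B units
Permanently blocked: T_f and T_b.


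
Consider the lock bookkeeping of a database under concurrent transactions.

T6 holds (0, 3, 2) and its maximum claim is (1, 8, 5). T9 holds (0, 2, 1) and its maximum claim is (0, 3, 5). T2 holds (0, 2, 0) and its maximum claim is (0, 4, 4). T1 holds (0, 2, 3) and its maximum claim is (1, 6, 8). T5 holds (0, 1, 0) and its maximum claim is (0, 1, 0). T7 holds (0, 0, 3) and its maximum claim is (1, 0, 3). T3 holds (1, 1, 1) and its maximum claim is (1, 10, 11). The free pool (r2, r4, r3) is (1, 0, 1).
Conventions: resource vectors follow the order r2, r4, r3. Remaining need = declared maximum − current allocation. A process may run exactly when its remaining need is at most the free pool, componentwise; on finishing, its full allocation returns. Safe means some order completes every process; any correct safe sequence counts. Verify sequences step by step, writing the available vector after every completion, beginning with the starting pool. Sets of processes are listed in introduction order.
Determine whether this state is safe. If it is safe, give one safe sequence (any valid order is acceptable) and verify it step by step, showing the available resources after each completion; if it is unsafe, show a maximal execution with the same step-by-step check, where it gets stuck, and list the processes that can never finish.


The state is SAFE; one workable sequence: T7, T5, T9, T2, T6, T1, T3.
Key observation: T7 is the earliest step where a requested resource binds exactly: need (1, 0, 0), pool (1, 0, 1) at its turn.
Check, step by step:
  pool = (1, 0, 1)
  T7: need (1, 0, 0) fits (1, 0, 1); releases (0, 0, 3), pool now (1, 0, 4)
  T5: need (0, 0, 0) fits (1, 0, 4); releases (0, 1, 0), pool now (1, 1, 4)
  T9: need (0, 1, 4) fits (1, 1, 4); releases (0, 2, 1), pool now (1, 3, 5)
  T2: need (0, 2, 4) fits (1, 3, 5); releases (0, 2, 0), pool now (1, 5, 5)
  T6: need (1, 5, 3) fits (1, 5, 5); releases (0, 3, 2), pool now (1, 8, 7)
  T1: need (1, 4, 5) fits (1, 8, 7); releases (0, 2, 3), pool now (1, 10, 10)
  T3: need (0, 9, 10) fits (1, 10, 10); releases (1, 1, 1), pool now (2, 11, 11)


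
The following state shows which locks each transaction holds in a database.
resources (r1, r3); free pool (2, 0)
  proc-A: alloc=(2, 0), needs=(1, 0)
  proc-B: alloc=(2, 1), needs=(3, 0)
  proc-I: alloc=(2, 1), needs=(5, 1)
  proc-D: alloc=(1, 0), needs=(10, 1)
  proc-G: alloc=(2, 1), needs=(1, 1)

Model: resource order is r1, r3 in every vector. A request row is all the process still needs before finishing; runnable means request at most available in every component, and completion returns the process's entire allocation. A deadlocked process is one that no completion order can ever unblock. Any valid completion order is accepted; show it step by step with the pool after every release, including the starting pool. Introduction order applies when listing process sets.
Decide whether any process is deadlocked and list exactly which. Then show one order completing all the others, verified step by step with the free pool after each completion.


The deadlocked set is empty.
Key observation: starting with proc-A, each completion frees enough for the next — no one is permanently blocked.
A valid finishing order for the others: proc-A, proc-B, proc-I, proc-G, proc-D. Verifying each step:
  pool = (2, 0)
  proc-A needs (1, 0) <= (2, 0) -> finishes; pool += (2, 0) = (4, 0)
  proc-B needs (3, 0) <= (4, 0) -> finishes; pool += (2, 1) = (6, 1)
  proc-I needs (5, 1) <= (6, 1) -> finishes; pool += (2, 1) = (8, 2)
  proc-G needs (1, 1) <= (8, 2) -> finishes; pool += (2, 1) = (10, 3)
  proc-D needs (10, 1) <= (10, 3) -> finishes; pool += (1, 0) = (11, 3)


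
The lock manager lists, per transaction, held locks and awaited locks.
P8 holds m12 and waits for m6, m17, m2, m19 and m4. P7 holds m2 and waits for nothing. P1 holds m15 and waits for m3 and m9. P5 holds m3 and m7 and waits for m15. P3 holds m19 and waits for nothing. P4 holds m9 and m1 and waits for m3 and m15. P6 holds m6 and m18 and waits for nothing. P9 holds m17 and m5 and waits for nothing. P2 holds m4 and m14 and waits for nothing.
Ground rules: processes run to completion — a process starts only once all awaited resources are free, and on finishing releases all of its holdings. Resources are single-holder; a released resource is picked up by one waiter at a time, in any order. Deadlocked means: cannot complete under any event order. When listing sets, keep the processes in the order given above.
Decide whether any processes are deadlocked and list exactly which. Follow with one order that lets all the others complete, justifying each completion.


Deadlocked set: P1, P5 and P4.
Key observation: the knot is the closed ring of waits P1 -> P5 -> P1; P4 is caught in further circular waits.
One completion order for the rest: P2, P7, P6, P3, P9, P8.
Walking it through:
  run P2 (it waits on nothing); releases m4 and m14
  run P7 (it waits on nothing); releases m2
  run P6 (it waits on nothing); releases m6 and m18
  run P3 (it waits on nothing); releases m19
  run P9 (it waits on nothing); releases m17 and m5
  P8 waits on m6, m17, m2, m19 and m4 — all released -> runs and releases m12


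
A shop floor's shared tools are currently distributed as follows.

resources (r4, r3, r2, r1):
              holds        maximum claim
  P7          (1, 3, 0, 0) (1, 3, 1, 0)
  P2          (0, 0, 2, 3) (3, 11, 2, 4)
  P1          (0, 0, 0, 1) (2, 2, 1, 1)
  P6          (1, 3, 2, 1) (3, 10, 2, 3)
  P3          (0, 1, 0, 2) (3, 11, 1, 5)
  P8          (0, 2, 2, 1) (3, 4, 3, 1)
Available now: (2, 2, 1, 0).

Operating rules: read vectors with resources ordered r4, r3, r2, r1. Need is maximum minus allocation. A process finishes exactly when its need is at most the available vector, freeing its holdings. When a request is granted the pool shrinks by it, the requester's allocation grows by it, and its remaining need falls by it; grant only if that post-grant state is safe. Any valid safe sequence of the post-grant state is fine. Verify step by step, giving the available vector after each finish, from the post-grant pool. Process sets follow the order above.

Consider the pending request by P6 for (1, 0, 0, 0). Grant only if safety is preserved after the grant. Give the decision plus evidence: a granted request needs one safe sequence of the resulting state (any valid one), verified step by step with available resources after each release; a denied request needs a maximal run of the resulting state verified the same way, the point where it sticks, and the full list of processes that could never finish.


DENY. Granting would leave the state unsafe.
Key observation: after P7, P1 the pool peaks at (2, 5, 1, 1), and each blocked process is short somewhere: P2 on r4, r3; P6 on r3, r1; P3 on r4, r3, r1; P8 on r4.
On the post-grant state, P7, P1 is a maximal run — nothing extends it. Step-by-step check:
  pool = (1, 2, 1, 0)
  P7: need (0, 0, 1, 0) fits (1, 2, 1, 0); releases (1, 3, 0, 0), pool now (2, 5, 1, 0)
  P1: need (2, 2, 1, 0) fits (2, 5, 1, 0); releases (0, 0, 0, 1), pool now (2, 5, 1, 1)
  P2 still needs (3, 11, 0, 1) but only (2, 5, 1, 1) is free — short on r4 and r3
  P6 still needs (1, 7, 0, 2) but only (2, 5, 1, 1) is free — short on r3 and r1
  P3 still needs (3, 10, 1, 3) but only (2, 5, 1, 1) is free — short on r4, r3 and r1
  P8 still needs (3, 2, 1, 0) but only (2, 5, 1, 1) is free — short on r4
Had the request been granted, P2, P6, P3 and P8 could never finish.
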